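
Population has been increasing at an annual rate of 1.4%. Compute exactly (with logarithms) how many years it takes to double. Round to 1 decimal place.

t = ln(2) / ln(1 + 0.014) = 0.6931 / 0.013903 ≈ 49.85.

49.9 years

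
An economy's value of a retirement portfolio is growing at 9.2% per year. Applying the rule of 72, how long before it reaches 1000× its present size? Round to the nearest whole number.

about 78 years

One doubling takes 72/9.2 = 7.83 years.
Reaching 1000× takes log₂(1000) ≈ 9.97 doublings.
9.97 × 7.83 ≈ 78 years.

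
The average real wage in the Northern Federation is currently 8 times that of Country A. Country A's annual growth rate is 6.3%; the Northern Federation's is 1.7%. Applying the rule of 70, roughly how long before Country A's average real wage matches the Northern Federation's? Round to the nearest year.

about 46 years

The growth-rate gap is 6.3% − 1.7% = 4.6 percentage points.
So the ratio between them halves every 70/4.6 ≈ 15.22 years.
An 8 times gap closes after 3 halvings: 3 × 15.22 ≈ 46 years.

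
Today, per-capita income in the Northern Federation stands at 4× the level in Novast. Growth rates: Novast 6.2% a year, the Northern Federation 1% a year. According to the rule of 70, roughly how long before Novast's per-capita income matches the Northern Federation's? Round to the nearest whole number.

roughly 27 years

What matters is the difference: 5.2 pp.
Rule of 70 on the gap: the ratio halves every 70/5.2 ≈ 13.46 years.
A 4× gap closes after 2 halvings: 2 × 13.46 ≈ 27 years.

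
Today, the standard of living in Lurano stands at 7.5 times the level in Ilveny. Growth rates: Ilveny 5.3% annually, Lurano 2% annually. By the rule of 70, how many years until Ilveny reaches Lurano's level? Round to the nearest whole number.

The growth-rate gap is 5.3% − 2% = 3.3 percentage points.
So the ratio between them halves every 70/3.3 ≈ 21.21 years.
A 7.5 times gap takes log₂(7.5) ≈ 2.91 halvings to close: 2.91 × 21.21 ≈ 62 years.

≈ 62 years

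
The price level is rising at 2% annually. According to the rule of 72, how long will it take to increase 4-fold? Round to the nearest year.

approximately 72 years

One doubling takes 72/2 = 36.00 years.
4 = 2^2, so 2 doublings → 72 years.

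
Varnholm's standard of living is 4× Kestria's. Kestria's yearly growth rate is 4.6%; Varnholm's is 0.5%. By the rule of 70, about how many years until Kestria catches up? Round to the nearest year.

Kestria gains on Varnholm at 4.6% − 0.5% = 4.1 points a year.
At that relative rate the gap halves every 70/4.1 ≈ 17.07 years.
A 4× gap closes after 2 halvings: 2 × 17.07 ≈ 34 years.

approximately 34 years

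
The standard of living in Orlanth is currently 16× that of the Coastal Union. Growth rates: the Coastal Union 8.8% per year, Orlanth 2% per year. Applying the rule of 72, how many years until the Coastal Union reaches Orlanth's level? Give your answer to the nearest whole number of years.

the Coastal Union gains on Orlanth at 8.8% − 2% = 6.8 points a year.
At that relative rate the gap halves every 72/6.8 ≈ 10.59 years.
A 16× gap closes after 4 halvings: 4 × 10.59 ≈ 42 years.

42 years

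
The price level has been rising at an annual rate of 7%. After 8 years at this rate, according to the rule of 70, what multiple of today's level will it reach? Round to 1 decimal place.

Doubles every ≈ 10.00 years (70/7).
8 years is 0.80 doublings; 2^0.80 ≈ 1.7×.

around 1.7 times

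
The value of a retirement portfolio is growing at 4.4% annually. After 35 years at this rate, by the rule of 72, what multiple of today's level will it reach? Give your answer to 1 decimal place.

Doubling time ≈ 72/4.4 = 16.36 years.
35 years / 16.36 ≈ 2.14 doublings → factor 2^2.14 ≈ 4.4.

4.4 times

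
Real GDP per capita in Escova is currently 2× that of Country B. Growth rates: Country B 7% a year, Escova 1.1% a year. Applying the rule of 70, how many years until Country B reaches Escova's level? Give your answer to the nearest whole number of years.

approximately 12 years

Country B gains on Escova at 7% − 1.1% = 5.9 points a year.
At that relative rate the gap halves every 70/5.9 ≈ 11.86 years.
A 2× gap closes after 1 halving: 1 × 11.86 ≈ 12 years.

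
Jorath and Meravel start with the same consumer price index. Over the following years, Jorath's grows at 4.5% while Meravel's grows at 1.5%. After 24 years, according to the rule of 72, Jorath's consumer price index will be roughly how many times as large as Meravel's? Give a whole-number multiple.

2 times

Rate gap = 4.5% − 1.5% = 3 points.
The ratio doubles every 72/3 ≈ 24.00 years.
24/24.00 ≈ 1.00 doublings → ratio ≈ 2^1.00 ≈ 2.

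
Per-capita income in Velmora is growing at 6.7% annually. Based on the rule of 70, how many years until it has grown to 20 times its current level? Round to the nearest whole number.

One doubling takes 70/6.7 = 10.45 years.
Reaching 20× takes log₂(20) ≈ 4.32 doublings.
4.32 × 10.45 ≈ 45 years.

approximately 45 years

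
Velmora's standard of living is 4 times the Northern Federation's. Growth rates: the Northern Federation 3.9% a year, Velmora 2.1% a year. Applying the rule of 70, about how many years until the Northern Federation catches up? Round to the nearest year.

78 years

The growth-rate gap is 3.9% − 2.1% = 1.8 percentage points.
So the ratio between them halves every 70/1.8 ≈ 38.89 years.
A 4 times gap closes after 2 halvings: 2 × 38.89 ≈ 78 years.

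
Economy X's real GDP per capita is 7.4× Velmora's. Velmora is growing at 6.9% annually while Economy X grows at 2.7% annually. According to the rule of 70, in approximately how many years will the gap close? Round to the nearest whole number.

48 years

Velmora gains on Economy X at 6.9% − 2.7% = 4.2 points a year.
At that relative rate the gap halves every 70/4.2 ≈ 16.67 years.
A 7.4× gap takes log₂(7.4) ≈ 2.89 halvings to close: 2.89 × 16.67 ≈ 48 years.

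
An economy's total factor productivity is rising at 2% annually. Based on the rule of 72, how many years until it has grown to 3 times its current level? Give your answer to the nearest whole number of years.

57 years

Doubling time ≈ 72/2 = 36.00 years.
Reaching 3× takes log₂(3) ≈ 1.58 doublings.
1.58 × 36.00 ≈ 57 years.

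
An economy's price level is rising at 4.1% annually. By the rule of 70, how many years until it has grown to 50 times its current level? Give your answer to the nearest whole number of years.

One doubling takes 70/4.1 = 17.07 years.
Reaching 50× takes log₂(50) ≈ 5.64 doublings.
5.64 × 17.07 ≈ 96 years.

96 years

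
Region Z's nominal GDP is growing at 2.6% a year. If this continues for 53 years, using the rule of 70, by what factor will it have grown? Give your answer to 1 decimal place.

about 3.9 times

Doubles every ≈ 26.92 years (70/2.6).
53 years is 1.97 doublings; 2^1.97 ≈ 3.9×.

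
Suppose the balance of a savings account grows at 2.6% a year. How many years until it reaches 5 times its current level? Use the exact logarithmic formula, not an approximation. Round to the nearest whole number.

63 years

t = ln(5) / ln(1 + 0.026) = 1.6094 / 0.025668 ≈ 62.70.
≈ 63 years.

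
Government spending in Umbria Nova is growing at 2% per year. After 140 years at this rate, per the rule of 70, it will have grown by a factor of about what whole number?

Doubling time ≈ 70/2 = 35.00 years.
140/35.00 ≈ 4 doublings, so about 2^4 = 16×.

around 16 times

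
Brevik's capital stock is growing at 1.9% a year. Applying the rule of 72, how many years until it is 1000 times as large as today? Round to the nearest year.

roughly 378 years

At 1.9% it doubles every 72/1.9 ≈ 37.89 years.
1000× is log₂ 1000 ≈ 9.97 doublings, so ≈ 9.97 × 37.89 = 378 years.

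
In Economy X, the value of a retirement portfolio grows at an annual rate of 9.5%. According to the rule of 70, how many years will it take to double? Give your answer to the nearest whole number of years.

70/9.5 ≈ 7.37, so it doubles roughly every 7 years.

7 years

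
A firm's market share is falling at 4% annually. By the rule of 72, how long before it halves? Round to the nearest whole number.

approximately 18 years

The rule works in reverse for decay: 72/4 ≈ 18.00 years to halve.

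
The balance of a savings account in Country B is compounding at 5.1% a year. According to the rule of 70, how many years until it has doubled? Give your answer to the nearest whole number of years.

around 14 years

At 5.1%, doubling takes about 70/5.1 = 13.73 years.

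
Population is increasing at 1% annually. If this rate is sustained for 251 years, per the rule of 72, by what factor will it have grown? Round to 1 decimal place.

about 11.2 times

Doubles every ≈ 72.00 years (72/1).
251 years is 3.49 doublings; 2^3.49 ≈ 11.2×.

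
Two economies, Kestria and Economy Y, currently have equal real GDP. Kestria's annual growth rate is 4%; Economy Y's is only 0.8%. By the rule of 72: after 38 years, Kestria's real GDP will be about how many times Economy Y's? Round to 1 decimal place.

Kestria pulls ahead at 3.2 pp per year, so the ratio doubles every 72/3.2 ≈ 22.50 years.
In 38 years that's 1.69 doublings: 2^1.69 ≈ 3.2.

≈ 3.2 times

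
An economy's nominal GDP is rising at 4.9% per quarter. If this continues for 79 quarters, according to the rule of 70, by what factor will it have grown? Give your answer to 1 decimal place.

Doubling time ≈ 70/4.9 = 14.29 quarters.
79 quarters / 14.29 ≈ 5.53 doublings → factor 2^5.53 ≈ 46.2.

approximately 46.2 times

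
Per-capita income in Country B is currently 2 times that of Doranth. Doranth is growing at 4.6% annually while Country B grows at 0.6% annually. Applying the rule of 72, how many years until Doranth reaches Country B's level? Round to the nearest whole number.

Doranth gains on Country B at 4.6% − 0.6% = 4 points a year.
At that relative rate the gap halves every 72/4 ≈ 18.00 years.
A 2 times gap closes after 1 halving: 1 × 18.00 ≈ 18 years.

around 18 years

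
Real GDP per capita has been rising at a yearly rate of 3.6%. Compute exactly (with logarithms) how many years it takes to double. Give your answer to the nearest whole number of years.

t = ln(2) / ln(1 + 0.036) = 0.6931 / 0.035367 ≈ 19.60.
≈ 20 years.

20 years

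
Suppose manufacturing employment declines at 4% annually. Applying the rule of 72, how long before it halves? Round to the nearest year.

Halving time ≈ 72 / 4 = 18.00 → 18 years.

≈ 18 years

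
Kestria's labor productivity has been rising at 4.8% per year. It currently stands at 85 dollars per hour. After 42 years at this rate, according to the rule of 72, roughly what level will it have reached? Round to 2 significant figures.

Doubling time ≈ 72/4.8 = 15.00 years.
42 years is 42/15.00 ≈ 2.80 doublings, a factor of 2^2.80 ≈ 6.96.
85 × 6.96 ≈ 590 dollars per hour.

approximately 590 dollars per hour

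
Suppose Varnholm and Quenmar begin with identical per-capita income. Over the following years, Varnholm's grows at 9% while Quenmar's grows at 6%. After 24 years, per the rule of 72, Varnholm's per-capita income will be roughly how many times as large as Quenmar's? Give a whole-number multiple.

about 2 times

Rate gap = 9% − 6% = 3 points.
The ratio doubles every 72/3 ≈ 24.00 years.
24/24.00 ≈ 1.00 doublings → ratio ≈ 2^1.00 ≈ 2.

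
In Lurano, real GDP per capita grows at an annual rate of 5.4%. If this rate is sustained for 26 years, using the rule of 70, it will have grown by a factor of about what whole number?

around 4 times

At 5.4% one doubling takes ≈ 12.96 years; 26 years is 2 of them, so ×4.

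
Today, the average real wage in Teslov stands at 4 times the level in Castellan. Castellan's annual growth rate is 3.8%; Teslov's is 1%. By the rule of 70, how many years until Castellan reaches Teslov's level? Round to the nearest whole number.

around 50 years

The growth-rate gap is 3.8% − 1% = 2.8 percentage points.
So the ratio between them halves every 70/2.8 ≈ 25.00 years.
A 4 times gap closes after 2 halvings: 2 × 25.00 ≈ 50 years.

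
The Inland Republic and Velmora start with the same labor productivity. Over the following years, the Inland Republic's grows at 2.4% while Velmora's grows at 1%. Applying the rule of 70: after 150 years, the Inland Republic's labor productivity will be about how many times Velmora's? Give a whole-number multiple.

8 times

Only the 1.4-point difference matters.
70/1.4 ≈ 50.00 years per doubling of the ratio; 150 years gives 3.00 doublings, so ≈ 8×.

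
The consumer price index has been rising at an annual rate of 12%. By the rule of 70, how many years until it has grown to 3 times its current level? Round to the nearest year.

about 9 years

Doubling time ≈ 70/12 = 5.83 years.
Reaching 3× takes log₂(3) ≈ 1.58 doublings.
1.58 × 5.83 ≈ 9 years.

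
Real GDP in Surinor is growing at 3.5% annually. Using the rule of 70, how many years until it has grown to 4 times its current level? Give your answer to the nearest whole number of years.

At 3.5% it doubles every 70/3.5 ≈ 20.00 years.
Getting to 4× needs 2 doublings: 2 × 20.00 ≈ 40 years.

approximately 40 years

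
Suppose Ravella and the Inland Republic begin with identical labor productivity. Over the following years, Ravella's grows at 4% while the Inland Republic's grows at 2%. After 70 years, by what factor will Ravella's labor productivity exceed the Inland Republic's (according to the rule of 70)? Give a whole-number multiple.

roughly 4 times

Ravella pulls ahead at 2 pp per year, so the ratio doubles every 70/2 ≈ 35.00 years.
In 70 years that's 2.00 doublings: 2^2.00 ≈ 4.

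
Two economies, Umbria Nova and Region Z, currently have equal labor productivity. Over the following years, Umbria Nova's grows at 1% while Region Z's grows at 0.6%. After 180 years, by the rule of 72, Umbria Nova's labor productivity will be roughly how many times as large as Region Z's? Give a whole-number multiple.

Umbria Nova pulls ahead at 0.4 pp per year, so the ratio doubles every 72/0.4 ≈ 180.00 years.
In 180 years that's 1.00 doublings: 2^1.00 ≈ 2.

about 2 times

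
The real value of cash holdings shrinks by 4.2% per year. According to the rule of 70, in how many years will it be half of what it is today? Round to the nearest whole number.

Halving time ≈ 70 / 4.2 = 16.67 → 17 years.

around 17 years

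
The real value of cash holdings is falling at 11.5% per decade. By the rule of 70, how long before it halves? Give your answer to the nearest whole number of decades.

roughly 6 decades

The rule works in reverse for decay: 70/11.5 ≈ 6.09 decades to halve.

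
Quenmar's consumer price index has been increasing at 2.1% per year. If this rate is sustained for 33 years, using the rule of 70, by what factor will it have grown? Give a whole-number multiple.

70/2.1 ≈ 33.33 years per doubling.
33 years fits 1 doubling: 2^1 = 2.

around 2 times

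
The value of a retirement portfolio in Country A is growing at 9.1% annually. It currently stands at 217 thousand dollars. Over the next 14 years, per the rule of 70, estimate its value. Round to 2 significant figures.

Doubling time ≈ 70/9.1 = 7.69 years.
14 years is 14/7.69 ≈ 1.82 doublings, a factor of 2^1.82 ≈ 3.53.
217 × 3.53 ≈ 770 thousand dollars.

approximately 770 thousand dollars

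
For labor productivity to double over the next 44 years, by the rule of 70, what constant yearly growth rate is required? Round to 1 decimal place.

70 / 44 ≈ 1.59, so about 1.6% per year.

1.6% per year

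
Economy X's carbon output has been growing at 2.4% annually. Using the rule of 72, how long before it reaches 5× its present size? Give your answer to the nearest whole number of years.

Doubling time ≈ 72/2.4 = 30.00 years.
Reaching 5× takes log₂(5) ≈ 2.32 doublings.
2.32 × 30.00 ≈ 70 years.

≈ 70 years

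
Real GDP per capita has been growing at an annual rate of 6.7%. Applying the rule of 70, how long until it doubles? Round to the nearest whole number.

At 6.7%, doubling takes about 70/6.7 = 10.45 years.

approximately 10 years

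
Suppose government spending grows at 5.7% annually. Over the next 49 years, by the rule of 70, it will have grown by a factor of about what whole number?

≈ 16 times

70/5.7 ≈ 12.28 years per doubling.
49 years fits 4 doublings: 2^4 = 16.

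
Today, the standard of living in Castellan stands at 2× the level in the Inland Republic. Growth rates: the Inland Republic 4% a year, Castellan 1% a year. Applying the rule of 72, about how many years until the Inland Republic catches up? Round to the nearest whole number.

What matters is the difference: 3 pp.
Rule of 72 on the gap: the ratio halves every 72/3 ≈ 24.00 years.
A 2× gap closes after 1 halving: 1 × 24.00 ≈ 24 years.

24 years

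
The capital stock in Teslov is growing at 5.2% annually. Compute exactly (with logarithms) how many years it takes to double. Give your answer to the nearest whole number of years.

t = ln(2) / ln(1 + 0.052) = 0.6931 / 0.050693 ≈ 13.67.
≈ 14 years.

14 years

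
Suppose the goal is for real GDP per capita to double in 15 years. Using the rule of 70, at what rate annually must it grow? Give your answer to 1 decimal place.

70 / 15 ≈ 4.67, so about 4.7% annually.

about 4.7%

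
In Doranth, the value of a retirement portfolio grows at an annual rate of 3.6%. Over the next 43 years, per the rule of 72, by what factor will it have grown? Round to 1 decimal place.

Doubling time ≈ 72/3.6 = 20.00 years.
43 years / 20.00 ≈ 2.15 doublings → factor 2^2.15 ≈ 4.4.

approximately 4.4 times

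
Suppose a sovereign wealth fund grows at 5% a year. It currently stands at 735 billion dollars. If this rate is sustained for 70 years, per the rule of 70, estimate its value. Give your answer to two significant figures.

It doubles every 70/5 ≈ 14.00 years, so 70 years is 5.00 doublings.
2^5.00 ≈ 32.00; 735 × 32.00 ≈ 24000 billion dollars.

24000 billion dollars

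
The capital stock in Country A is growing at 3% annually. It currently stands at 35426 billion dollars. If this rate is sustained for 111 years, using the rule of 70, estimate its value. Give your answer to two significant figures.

≈ 960000 billion dollars

Doubling time ≈ 70/3 = 23.33 years.
111 years is 111/23.33 ≈ 4.76 doublings, a factor of 2^4.76 ≈ 27.10.
35426 × 27.10 ≈ 960000 billion dollars.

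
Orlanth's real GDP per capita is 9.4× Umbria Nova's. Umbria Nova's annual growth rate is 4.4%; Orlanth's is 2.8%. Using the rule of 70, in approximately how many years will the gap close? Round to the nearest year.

Umbria Nova gains on Orlanth at 4.4% − 2.8% = 1.6 points a year.
At that relative rate the gap halves every 70/1.6 ≈ 43.75 years.
A 9.4× gap takes log₂(9.4) ≈ 3.23 halvings to close: 3.23 × 43.75 ≈ 141 years.

around 141 years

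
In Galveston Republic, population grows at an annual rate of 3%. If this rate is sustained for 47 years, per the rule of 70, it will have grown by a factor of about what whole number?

Doubling time ≈ 70/3 = 23.33 years.
47/23.33 ≈ 2 doublings, so about 2^2 = 4×.

roughly 4 times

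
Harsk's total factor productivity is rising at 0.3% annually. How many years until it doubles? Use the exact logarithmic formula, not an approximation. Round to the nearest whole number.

t = ln(2) / ln(1 + 0.003) = 0.6931 / 0.002996 ≈ 231.34.
≈ 231 years.

231 years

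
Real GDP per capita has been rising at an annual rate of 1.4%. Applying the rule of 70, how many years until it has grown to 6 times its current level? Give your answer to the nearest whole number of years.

≈ 129 years

One doubling takes 70/1.4 = 50.00 years.
6× is log₂ 6 ≈ 2.58 doublings, so ≈ 2.58 × 50.00 = 129 years.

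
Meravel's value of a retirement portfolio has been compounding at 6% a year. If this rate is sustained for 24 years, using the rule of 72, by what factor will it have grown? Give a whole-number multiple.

around 4 times

At 6% one doubling takes ≈ 12.00 years; 24 years is 2 of them, so ×4.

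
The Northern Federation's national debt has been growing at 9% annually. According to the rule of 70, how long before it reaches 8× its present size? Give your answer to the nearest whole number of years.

Doubling time ≈ 70/9 = 7.78 years.
Getting to 8× needs 3 doublings: 3 × 7.78 ≈ 23 years.

23 years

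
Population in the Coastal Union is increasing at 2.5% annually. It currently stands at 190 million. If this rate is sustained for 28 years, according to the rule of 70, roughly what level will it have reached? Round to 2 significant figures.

380 million

Doubling time ≈ 70/2.5 = 28.00 years.
28 years is 28/28.00 ≈ 1.00 doublings, a factor of 2^1.00 ≈ 2.00.
190 × 2.00 ≈ 380 million.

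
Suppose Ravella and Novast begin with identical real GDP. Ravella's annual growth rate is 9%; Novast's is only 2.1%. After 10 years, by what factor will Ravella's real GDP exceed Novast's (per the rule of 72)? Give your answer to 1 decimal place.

Only the 6.9-point difference matters.
72/6.9 ≈ 10.43 years per doubling of the ratio; 10 years gives 0.96 doublings, so ≈ 1.9×.

about 1.9 times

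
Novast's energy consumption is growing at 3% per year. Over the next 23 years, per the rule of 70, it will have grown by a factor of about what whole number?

70/3 ≈ 23.33 years per doubling.
23 years fits 1 doubling: 2^1 = 2.

about 2 times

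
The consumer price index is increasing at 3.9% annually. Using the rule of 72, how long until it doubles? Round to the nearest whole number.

Doubling time ≈ 72 / 3.9 = 18.46 years.

about 18 years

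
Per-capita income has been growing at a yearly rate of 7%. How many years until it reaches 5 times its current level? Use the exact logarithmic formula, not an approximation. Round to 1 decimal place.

t = ln(5) / ln(1 + 0.07) = 1.6094 / 0.067659 ≈ 23.79.

23.8 years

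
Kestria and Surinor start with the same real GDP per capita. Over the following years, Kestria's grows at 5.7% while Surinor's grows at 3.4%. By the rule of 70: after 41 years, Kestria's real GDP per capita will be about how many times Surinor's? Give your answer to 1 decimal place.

Rate gap = 5.7% − 3.4% = 2.3 points.
The ratio doubles every 70/2.3 ≈ 30.43 years.
41/30.43 ≈ 1.35 doublings → ratio ≈ 2^1.35 ≈ 2.5.

around 2.5 times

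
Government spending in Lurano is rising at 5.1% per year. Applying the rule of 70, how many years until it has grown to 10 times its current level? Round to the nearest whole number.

46 years

Doubling time ≈ 70/5.1 = 13.73 years.
10× is log₂ 10 ≈ 3.32 doublings, so ≈ 3.32 × 13.73 = 46 years.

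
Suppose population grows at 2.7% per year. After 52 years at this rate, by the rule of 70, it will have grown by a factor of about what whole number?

about 4 times

Doubling time ≈ 70/2.7 = 25.93 years.
52/25.93 ≈ 2 doublings, so about 2^2 = 4×.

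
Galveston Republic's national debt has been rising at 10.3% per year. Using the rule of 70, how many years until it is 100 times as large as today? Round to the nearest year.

One doubling takes 70/10.3 = 6.80 years.
100× is log₂ 100 ≈ 6.64 doublings, so ≈ 6.64 × 6.80 = 45 years.

roughly 45 years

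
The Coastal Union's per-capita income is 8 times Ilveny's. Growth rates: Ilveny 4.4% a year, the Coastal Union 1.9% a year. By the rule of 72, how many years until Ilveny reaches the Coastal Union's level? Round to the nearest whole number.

What matters is the difference: 2.5 pp.
Rule of 72 on the gap: the ratio halves every 72/2.5 ≈ 28.80 years.
An 8 times gap closes after 3 halvings: 3 × 28.80 ≈ 86 years.

roughly 86 years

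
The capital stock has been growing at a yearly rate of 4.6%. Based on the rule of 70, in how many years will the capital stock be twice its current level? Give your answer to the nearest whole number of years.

around 15 years

Doubling time ≈ 70 / 4.6 = 15.22 years.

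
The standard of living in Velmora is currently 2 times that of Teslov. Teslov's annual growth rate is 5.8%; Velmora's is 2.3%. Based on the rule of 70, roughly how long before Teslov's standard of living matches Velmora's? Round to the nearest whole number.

around 20 years

What matters is the difference: 3.5 pp.
Rule of 70 on the gap: the ratio halves every 70/3.5 ≈ 20.00 years.
A 2 times gap closes after 1 halving: 1 × 20.00 ≈ 20 years.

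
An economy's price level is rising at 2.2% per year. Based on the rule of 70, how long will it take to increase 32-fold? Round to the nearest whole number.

At 2.2% it doubles every 70/2.2 ≈ 31.82 years.
32 = 2^5, so 5 doublings → 159 years.

159 years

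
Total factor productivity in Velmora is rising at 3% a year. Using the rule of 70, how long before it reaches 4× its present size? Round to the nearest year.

One doubling takes 70/3 = 23.33 years.
4 = 2^2, so 2 doublings → 47 years.

47 years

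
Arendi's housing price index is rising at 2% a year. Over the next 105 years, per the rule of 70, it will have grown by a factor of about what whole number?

≈ 8 times

Doubling time ≈ 70/2 = 35.00 years.
105/35.00 ≈ 3 doublings, so about 2^3 = 8×.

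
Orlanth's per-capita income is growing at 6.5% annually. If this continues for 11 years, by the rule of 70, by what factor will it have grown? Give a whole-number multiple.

At 6.5% one doubling takes ≈ 10.77 years; 11 years is 1 of them, so ×2.

around 2 times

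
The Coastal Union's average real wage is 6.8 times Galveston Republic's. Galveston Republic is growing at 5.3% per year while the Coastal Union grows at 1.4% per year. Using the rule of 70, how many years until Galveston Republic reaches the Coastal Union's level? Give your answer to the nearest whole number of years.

about 50 years

The growth-rate gap is 5.3% − 1.4% = 3.9 percentage points.
So the ratio between them halves every 70/3.9 ≈ 17.95 years.
A 6.8 times gap takes log₂(6.8) ≈ 2.77 halvings to close: 2.77 × 17.95 ≈ 50 years.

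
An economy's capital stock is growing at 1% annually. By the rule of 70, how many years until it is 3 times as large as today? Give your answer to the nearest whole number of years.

≈ 111 years

At 1% it doubles every 70/1 ≈ 70.00 years.
Reaching 3× takes log₂(3) ≈ 1.58 doublings.
1.58 × 70.00 ≈ 111 years.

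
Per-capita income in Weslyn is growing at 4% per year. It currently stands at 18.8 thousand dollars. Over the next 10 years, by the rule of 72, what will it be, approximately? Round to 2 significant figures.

approximately 28 thousand dollars

Doubling time ≈ 72/4 = 18.00 years.
10 years is 10/18.00 ≈ 0.56 doublings, a factor of 2^0.56 ≈ 1.47.
18.8 × 1.47 ≈ 28 thousand dollars.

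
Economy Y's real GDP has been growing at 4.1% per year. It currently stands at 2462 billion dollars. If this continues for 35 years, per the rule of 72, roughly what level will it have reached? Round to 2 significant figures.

9800 billion dollars

Doubling time ≈ 72/4.1 = 17.56 years.
35 years is 35/17.56 ≈ 1.99 doublings, a factor of 2^1.99 ≈ 3.97.
2462 × 3.97 ≈ 9800 billion dollars.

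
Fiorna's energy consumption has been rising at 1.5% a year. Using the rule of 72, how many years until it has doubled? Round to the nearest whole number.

≈ 48 years

At 1.5%, doubling takes about 72/1.5 = 48.00 years.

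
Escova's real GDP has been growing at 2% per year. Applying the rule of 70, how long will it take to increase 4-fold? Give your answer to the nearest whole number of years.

At 2% it doubles every 70/2 ≈ 35.00 years.
Getting to 4× needs 2 doublings: 2 × 35.00 ≈ 70 years.

approximately 70 years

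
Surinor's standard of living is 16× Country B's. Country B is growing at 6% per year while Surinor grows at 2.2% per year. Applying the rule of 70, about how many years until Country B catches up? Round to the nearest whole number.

The growth-rate gap is 6% − 2.2% = 3.8 percentage points.
So the ratio between them halves every 70/3.8 ≈ 18.42 years.
A 16× gap closes after 4 halvings: 4 × 18.42 ≈ 74 years.

≈ 74 years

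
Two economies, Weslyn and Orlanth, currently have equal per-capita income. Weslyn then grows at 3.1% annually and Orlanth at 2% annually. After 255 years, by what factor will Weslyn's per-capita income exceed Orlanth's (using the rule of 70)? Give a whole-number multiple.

Weslyn pulls ahead at 1.1 pp per year, so the ratio doubles every 70/1.1 ≈ 63.64 years.
In 255 years that's 4.01 doublings: 2^4.01 ≈ 16.

around 16 times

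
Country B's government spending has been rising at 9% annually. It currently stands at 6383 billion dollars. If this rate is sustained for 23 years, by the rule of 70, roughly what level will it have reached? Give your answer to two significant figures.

around 50000 billion dollars

It doubles every 70/9 ≈ 7.78 years, so 23 years is 2.96 doublings.
2^2.96 ≈ 7.78; 6383 × 7.78 ≈ 50000 billion dollars.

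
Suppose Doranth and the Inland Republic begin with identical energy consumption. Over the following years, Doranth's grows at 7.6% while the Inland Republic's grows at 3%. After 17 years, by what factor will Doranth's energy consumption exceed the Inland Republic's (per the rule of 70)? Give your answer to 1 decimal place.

around 2.2 times

Doranth pulls ahead at 4.6 pp per year, so the ratio doubles every 70/4.6 ≈ 15.22 years.
In 17 years that's 1.12 doublings: 2^1.12 ≈ 2.2.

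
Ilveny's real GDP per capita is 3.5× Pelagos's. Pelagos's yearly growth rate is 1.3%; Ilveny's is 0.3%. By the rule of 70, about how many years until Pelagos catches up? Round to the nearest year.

What matters is the difference: 1 pp.
Rule of 70 on the gap: the ratio halves every 70/1 ≈ 70.00 years.
A 3.5× gap takes log₂(3.5) ≈ 1.81 halvings to close: 1.81 × 70.00 ≈ 127 years.

roughly 127 years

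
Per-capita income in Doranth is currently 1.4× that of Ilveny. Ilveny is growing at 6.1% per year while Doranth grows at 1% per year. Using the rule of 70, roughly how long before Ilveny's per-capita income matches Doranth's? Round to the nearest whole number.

Ilveny gains on Doranth at 6.1% − 1% = 5.1 points a year.
At that relative rate the gap halves every 70/5.1 ≈ 13.73 years.
A 1.4× gap takes log₂(1.4) ≈ 0.49 halvings to close: 0.49 × 13.73 ≈ 7 years.

approximately 7 years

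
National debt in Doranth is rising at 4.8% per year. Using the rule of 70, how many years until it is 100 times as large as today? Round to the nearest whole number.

approximately 97 years

One doubling takes 70/4.8 = 14.58 years.
Reaching 100× takes log₂(100) ≈ 6.64 doublings.
6.64 × 14.58 ≈ 97 years.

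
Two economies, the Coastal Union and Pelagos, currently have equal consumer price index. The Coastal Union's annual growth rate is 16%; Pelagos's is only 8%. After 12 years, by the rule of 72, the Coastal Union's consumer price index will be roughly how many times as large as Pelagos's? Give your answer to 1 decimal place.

Only the 8-point difference matters.
72/8 ≈ 9.00 years per doubling of the ratio; 12 years gives 1.33 doublings, so ≈ 2.5×.

approximately 2.5 times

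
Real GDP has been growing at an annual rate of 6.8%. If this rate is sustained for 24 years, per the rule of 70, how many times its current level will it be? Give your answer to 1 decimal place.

5.0 times

Doubles every ≈ 10.29 years (70/6.8).
24 years is 2.33 doublings; 2^2.33 ≈ 5.0×.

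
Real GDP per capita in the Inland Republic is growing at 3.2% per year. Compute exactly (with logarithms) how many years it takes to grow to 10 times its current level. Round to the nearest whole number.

t = ln(10) / ln(1 + 0.032) = 2.3026 / 0.031499 ≈ 73.10.
≈ 73 years.

73 years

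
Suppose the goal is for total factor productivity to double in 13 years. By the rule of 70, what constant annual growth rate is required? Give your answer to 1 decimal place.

5.4%

70 / 13 ≈ 5.38, so about 5.4% annually.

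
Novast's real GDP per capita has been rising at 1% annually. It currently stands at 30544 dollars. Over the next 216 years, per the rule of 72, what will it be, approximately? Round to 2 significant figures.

It doubles every 72/1 ≈ 72.00 years, so 216 years is 3.00 doublings.
2^3.00 ≈ 8.00; 30544 × 8.00 ≈ 240000 dollars.

roughly 240000 dollars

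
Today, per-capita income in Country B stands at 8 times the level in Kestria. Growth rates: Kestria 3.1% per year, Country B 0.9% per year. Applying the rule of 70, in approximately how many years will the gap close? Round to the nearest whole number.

Kestria gains on Country B at 3.1% − 0.9% = 2.2 points a year.
At that relative rate the gap halves every 70/2.2 ≈ 31.82 years.
An 8 times gap closes after 3 halvings: 3 × 31.82 ≈ 95 years.

≈ 95 years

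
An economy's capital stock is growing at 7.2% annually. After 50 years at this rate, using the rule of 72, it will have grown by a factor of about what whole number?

around 32 times

72/7.2 ≈ 10.00 years per doubling.
50 years fits 5 doublings: 2^5 = 32.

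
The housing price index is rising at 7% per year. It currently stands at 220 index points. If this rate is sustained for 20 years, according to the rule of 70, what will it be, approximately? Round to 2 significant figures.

It doubles every 70/7 ≈ 10.00 years, so 20 years is 2.00 doublings.
2^2.00 ≈ 4.00; 220 × 4.00 ≈ 880 index points.

approximately 880 index points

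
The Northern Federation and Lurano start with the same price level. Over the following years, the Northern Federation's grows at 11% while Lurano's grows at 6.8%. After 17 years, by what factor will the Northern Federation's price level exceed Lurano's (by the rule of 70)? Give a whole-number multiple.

Rate gap = 11% − 6.8% = 4.2 points.
The ratio doubles every 70/4.2 ≈ 16.67 years.
17/16.67 ≈ 1.02 doublings → ratio ≈ 2^1.02 ≈ 2.

approximately 2 times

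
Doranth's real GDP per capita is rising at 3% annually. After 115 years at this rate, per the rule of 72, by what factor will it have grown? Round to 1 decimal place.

approximately 27.7 times

Doubles every ≈ 24.00 years (72/3).
115 years is 4.79 doublings; 2^4.79 ≈ 27.7×.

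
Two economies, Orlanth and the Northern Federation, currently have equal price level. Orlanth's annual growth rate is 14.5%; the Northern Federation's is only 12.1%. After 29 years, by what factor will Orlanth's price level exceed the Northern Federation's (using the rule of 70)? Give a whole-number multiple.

around 2 times

Rate gap = 14.5% − 12.1% = 2.4 points.
The ratio doubles every 70/2.4 ≈ 29.17 years.
29/29.17 ≈ 0.99 doublings → ratio ≈ 2^0.99 ≈ 2.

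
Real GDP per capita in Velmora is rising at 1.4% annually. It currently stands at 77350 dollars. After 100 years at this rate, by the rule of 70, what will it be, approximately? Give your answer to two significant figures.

roughly 310000 dollars

It doubles every 70/1.4 ≈ 50.00 years, so 100 years is 2.00 doublings.
2^2.00 ≈ 4.00; 77350 × 4.00 ≈ 310000 dollars.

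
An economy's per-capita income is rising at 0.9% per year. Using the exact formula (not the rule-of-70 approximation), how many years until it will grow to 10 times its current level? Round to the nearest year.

t = ln(10) / ln(1 + 0.009) = 2.3026 / 0.008960 ≈ 256.99.
≈ 257 years.

257 years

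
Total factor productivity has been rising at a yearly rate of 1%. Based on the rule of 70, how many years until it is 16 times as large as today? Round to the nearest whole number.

Doubling time ≈ 70/1 = 70.00 years.
Getting to 16× needs 4 doublings: 4 × 70.00 ≈ 280 years.

≈ 280 years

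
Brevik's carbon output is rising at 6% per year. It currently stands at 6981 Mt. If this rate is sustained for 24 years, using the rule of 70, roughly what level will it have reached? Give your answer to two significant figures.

Doubling time ≈ 70/6 = 11.67 years.
24 years is 24/11.67 ≈ 2.06 doublings, a factor of 2^2.06 ≈ 4.17.
6981 × 4.17 ≈ 29000 Mt.

29000 Mt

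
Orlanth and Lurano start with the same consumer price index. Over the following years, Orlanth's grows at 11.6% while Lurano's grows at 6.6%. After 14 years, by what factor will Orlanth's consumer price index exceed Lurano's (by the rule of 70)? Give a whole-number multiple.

Orlanth pulls ahead at 5 pp per year, so the ratio doubles every 70/5 ≈ 14.00 years.
In 14 years that's 1.00 doublings: 2^1.00 ≈ 2.

around 2 times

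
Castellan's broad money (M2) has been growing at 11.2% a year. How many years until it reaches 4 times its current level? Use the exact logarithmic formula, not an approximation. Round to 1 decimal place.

13.1 years

t = ln(4) / ln(1 + 0.112) = 1.3863 / 0.106160 ≈ 13.06.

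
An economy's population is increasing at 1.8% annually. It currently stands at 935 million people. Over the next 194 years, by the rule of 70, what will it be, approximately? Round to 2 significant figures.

about 30000 million people

It doubles every 70/1.8 ≈ 38.89 years, so 194 years is 4.99 doublings.
2^4.99 ≈ 31.78; 935 × 31.78 ≈ 30000 million people.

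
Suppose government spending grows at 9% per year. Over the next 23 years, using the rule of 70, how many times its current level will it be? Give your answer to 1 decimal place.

approximately 7.8 times

Doubling time ≈ 70/9 = 7.78 years.
23 years / 7.78 ≈ 2.96 doublings → factor 2^2.96 ≈ 7.8.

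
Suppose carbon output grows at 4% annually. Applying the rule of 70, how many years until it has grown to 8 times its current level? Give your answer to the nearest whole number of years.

around 53 years

At 4% it doubles every 70/4 ≈ 17.50 years.
8× is 3 doublings, so 3 × 17.50 ≈ 53 years.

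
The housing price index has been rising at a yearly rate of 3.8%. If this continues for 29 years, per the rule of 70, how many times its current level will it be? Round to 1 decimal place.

≈ 3.0 times

Doubling time ≈ 70/3.8 = 18.42 years.
29 years / 18.42 ≈ 1.57 doublings → factor 2^1.57 ≈ 3.0.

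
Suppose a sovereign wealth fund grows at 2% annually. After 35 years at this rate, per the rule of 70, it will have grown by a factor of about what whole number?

around 2 times

At 2% one doubling takes ≈ 35.00 years; 35 years is 1 of them, so ×2.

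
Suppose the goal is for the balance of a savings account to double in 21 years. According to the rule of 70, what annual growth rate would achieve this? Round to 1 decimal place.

70 / 21 ≈ 3.33, so about 3.3% annually.

about 3.3%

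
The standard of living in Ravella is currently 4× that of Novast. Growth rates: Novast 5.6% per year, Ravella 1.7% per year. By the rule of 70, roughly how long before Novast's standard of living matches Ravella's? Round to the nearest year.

Novast gains on Ravella at 5.6% − 1.7% = 3.9 points a year.
At that relative rate the gap halves every 70/3.9 ≈ 17.95 years.
A 4× gap closes after 2 halvings: 2 × 17.95 ≈ 36 years.

around 36 years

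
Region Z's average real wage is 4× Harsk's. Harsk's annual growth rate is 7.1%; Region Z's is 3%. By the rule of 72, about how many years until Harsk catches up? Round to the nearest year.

around 35 years

The growth-rate gap is 7.1% − 3% = 4.1 percentage points.
So the ratio between them halves every 72/4.1 ≈ 17.56 years.
A 4× gap closes after 2 halvings: 2 × 17.56 ≈ 35 years.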